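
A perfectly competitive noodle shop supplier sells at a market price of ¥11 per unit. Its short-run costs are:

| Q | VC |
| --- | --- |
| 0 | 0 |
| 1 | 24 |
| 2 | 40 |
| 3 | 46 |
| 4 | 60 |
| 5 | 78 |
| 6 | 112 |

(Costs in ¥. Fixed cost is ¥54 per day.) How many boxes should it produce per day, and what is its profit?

Q = 0 (shut down); profit = -¥54

Profit at each row (π = 11Q − TC): Q=0: -54; Q=1: -67; Q=2: -72; Q=3: -67; Q=4: -70; Q=5: -77; Q=6: -100.
Profit is highest at Q = 0. Equivalently, the lowest AVC in the table is 60/4 ≈ ¥15 at Q = 4, and P = ¥11 falls below it — price never covers variable cost, so the firm shuts down and loses only its fixed cost.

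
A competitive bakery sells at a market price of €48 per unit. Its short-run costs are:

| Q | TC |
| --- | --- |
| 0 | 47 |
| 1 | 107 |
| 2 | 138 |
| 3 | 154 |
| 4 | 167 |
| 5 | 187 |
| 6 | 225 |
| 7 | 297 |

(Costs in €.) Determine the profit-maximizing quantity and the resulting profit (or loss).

Q = 6; profit = €63

Profit at each row (π = 48Q − TC): Q=0: -47; Q=1: -59; Q=2: -42; Q=3: -10; Q=4: 25; Q=5: 53; Q=6: 63; Q=7: 39.
Profit is maximized at Q = 6. AVC there is 178/6 = €29.67 ≤ P, so producing beats shutting down (which would give -€47).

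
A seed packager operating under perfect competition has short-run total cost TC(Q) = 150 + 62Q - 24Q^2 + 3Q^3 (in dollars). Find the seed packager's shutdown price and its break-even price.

Shutdown price = $14; break-even price = $47

AVC = 62 - 24Q + 3Q^2; minimized at Q = 4, giving min AVC = $14. That is the shutdown price.
ATC = 150/Q + 62 - 24Q + 3Q^2. Setting dATC/dQ = −150/Q^2 − 24 + 6Q = 0 gives Q = 5 (since 6·5^3 − 24·5^2 = 150).
min ATC = 150/5 + 62 − 24·5 + 3·5^2 = $47. That is the break-even price.
For $14 ≤ P < $47 the firm produces at a loss; below $14 it shuts down.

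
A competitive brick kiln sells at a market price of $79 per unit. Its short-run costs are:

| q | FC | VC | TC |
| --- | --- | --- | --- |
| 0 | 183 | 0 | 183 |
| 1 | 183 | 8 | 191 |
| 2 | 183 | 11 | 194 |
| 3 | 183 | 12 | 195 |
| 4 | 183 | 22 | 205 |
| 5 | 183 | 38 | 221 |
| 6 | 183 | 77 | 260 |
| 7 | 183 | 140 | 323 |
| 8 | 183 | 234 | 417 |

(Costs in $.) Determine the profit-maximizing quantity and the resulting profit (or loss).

Tabulate TR − TC: q=0: -183; q=1: -112; q=2: -36; q=3: 42; q=4: 111; q=5: 174; q=6: 214; q=7: 230; q=8: 215.
Profit is maximized at q = 7. AVC there is 140/7 = $20 ≤ P, so producing beats shutting down (which would give -$183).

q = 7; profit = $230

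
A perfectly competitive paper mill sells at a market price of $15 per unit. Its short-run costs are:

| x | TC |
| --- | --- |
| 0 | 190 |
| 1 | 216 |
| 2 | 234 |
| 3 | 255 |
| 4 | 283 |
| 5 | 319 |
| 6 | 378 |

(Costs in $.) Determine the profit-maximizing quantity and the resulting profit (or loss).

x = 0 (shut down); profit = -$190

Profit at each row (π = 15x − TC): x=0: -190; x=1: -201; x=2: -204; x=3: -210; x=4: -223; x=5: -244; x=6: -288.
Profit is highest at x = 0. Equivalently, the lowest AVC in the table is 65/3 ≈ $21.67 at x = 3, and P = $15 falls below it — price never covers variable cost, so the firm shuts down and loses only its fixed cost.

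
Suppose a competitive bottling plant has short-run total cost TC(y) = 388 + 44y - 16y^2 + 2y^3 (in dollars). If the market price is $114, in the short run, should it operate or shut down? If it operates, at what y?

Produce at y = 7

Strip out fixed cost: VC = 44y - 16y^2 + 2y^3. Then AVC = 44 - 16y + 2y^2 and MC = 44 - 32y + 6y^2.
The AVC parabola has its vertex at y = 16/4 = 4, where AVC = 44 - 16·4 + 2·4^2 = $12.
P = $114 exceeds min AVC = $12, so the firm stays open.
Solving P = MC: -70 - 32y + 6y^2 = 0 ⇒ y = -5/3 or 7. On the upward-sloping branch, y* = 7.
Check: AVC at y = 7 is $30 ≤ P, so revenue covers variable cost.
Profit = P·y − TC = 114·7 − 598 = $200.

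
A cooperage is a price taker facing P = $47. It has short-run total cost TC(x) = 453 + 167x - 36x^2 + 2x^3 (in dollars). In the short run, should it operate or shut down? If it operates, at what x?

Produce at x = 10

Variable cost is VC = 167x - 36x^2 + 2x^3, so AVC = VC/x = 167 - 36x + 2x^2 and MC = dTC/dx = 167 - 72x + 6x^2.
The AVC parabola has its vertex at x = 36/4 = 9, where AVC = 167 - 36·9 + 2·9^2 = $5.
Because $47 ≥ $5, revenue can cover variable cost; the firm operates.
P = MC gives 120 - 72x + 6x^2 = 0, with roots 2 and 10. Take the larger (rising MC): x* = 10.
Check: AVC at x = 10 is $7 ≤ P, so revenue covers variable cost.
Profit = P·x − TC = 47·10 − 523 = -$53, a loss, but smaller than the $453 fixed cost the firm would lose by shutting down.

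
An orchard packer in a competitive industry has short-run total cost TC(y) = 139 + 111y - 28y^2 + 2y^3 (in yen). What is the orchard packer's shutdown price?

The firm shuts down when price falls below the minimum of average variable cost. AVC = VC/y = 111 - 28y + 2y^2.
At the minimum of AVC, MC = AVC. MC = 111 - 56y + 6y^2; setting MC = AVC gives 4y^2 - 28y = 0, so y = 7. min AVC = 13.
For P < ¥13 the firm produces nothing.

¥13 per unit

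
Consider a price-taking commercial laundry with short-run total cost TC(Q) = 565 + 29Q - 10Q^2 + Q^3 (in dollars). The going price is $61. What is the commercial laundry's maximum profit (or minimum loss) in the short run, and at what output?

Profit = -$181 at Q = 8

AVC = 29 - 10Q + Q^2; min AVC = $4 at Q = 5. Since P = $61 ≥ min AVC, the firm produces.
With MC = 29 - 20Q + 3Q^2, P = MC on the upward-sloping part at Q* = 8.
TR = 61·8 = 488. TC = 565 + 104 = 669. Profit = 488 − 669 = -$181.
Shutting down would mean losing the fixed cost of $565, so operating at a loss of $181 is better by $384.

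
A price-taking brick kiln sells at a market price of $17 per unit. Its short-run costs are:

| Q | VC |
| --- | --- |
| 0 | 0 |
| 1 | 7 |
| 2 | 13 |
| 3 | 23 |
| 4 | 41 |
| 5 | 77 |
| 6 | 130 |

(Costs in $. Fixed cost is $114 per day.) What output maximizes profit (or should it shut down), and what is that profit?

Q = 3; profit = -$86

Profit at each row (π = 17Q − TC): Q=0: -114; Q=1: -104; Q=2: -93; Q=3: -86; Q=4: -87; Q=5: -106; Q=6: -142.
Profit is maximized at Q = 3. AVC there is 23/3 = $7.67 ≤ P, so producing beats shutting down (which would give -$114).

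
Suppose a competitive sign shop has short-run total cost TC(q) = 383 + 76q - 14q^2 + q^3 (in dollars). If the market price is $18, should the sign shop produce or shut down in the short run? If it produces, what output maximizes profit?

Shut down

Variable cost is VC = 76q - 14q^2 + q^3, so AVC = VC/q = 76 - 14q + q^2 and MC = dTC/dq = 76 - 28q + 3q^2.
AVC is minimized where dAVC/dq = -14 + 2q = 0, at q = 7; min AVC = 76 - 14·7 + 7^2 = $27.
P = $18 lies below min AVC = $27; no output level covers variable cost.
The firm minimizes its loss by shutting down and losing only its fixed cost of $383.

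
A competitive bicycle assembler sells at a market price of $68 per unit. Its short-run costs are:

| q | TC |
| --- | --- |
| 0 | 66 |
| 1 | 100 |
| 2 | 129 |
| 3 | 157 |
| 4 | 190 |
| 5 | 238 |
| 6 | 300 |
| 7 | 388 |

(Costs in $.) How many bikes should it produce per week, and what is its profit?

q = 6; profit = $108

Tabulate TR − TC: q=0: -66; q=1: -32; q=2: 7; q=3: 47; q=4: 82; q=5: 102; q=6: 108; q=7: 88.
Profit is maximized at q = 6. AVC there is 234/6 = $39 ≤ P, so producing beats shutting down (which would give -$66).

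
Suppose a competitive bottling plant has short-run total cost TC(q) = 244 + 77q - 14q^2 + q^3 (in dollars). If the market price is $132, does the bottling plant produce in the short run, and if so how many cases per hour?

Variable cost is VC = 77q - 14q^2 + q^3, so AVC = VC/q = 77 - 14q + q^2 and MC = dTC/dq = 77 - 28q + 3q^2.
The AVC parabola has its vertex at q = 14/2 = 7, where AVC = 77 - 14·7 + 7^2 = $28.
P = $132 exceeds min AVC = $28, so the firm stays open.
P = MC gives -55 - 28q + 3q^2 = 0, with roots -5/3 and 11. Take the larger (rising MC): q* = 11.
Check: AVC at q = 11 is $44 ≤ P, so revenue covers variable cost.
Profit = P·q − TC = 132·11 − 728 = $724.

Produce at q = 11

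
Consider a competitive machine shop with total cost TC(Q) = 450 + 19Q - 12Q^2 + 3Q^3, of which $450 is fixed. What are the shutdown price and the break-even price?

Shutdown price = $7; break-even price = $124

AVC = 19 - 12Q + 3Q^2; minimized at Q = 2, giving min AVC = $7. That is the shutdown price.
ATC = 450/Q + 19 - 12Q + 3Q^2. Setting dATC/dQ = −450/Q^2 − 12 + 6Q = 0 gives Q = 5 (since 6·5^3 − 12·5^2 = 450).
min ATC = 450/5 + 19 − 12·5 + 3·5^2 = $124. That is the break-even price.
For $7 ≤ P < $124 the firm produces at a loss; below $7 it shuts down.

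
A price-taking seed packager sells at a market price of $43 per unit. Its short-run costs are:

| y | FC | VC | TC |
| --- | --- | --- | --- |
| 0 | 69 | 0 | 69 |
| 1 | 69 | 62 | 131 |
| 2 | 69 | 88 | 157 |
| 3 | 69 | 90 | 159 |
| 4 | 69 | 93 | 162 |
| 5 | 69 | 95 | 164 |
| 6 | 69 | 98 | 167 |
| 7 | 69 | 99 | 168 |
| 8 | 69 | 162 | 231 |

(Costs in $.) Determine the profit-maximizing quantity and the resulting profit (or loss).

Compute π = P·y − TC at each output: y=0: -69; y=1: -88; y=2: -71; y=3: -30; y=4: 10; y=5: 51; y=6: 91; y=7: 133; y=8: 113.
Profit is maximized at y = 7. AVC there is 99/7 = $14.14 ≤ P, so producing beats shutting down (which would give -$69).

y = 7; profit = $133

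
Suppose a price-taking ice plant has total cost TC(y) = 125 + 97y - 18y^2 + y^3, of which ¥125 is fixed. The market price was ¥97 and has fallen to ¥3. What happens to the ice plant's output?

Output falls from 12 to 0 (the firm shuts down)

MC = 97 - 36y + 3y^2; the shutdown threshold is min AVC = ¥16 (at y = 9).
At P = ¥97 ≥ min AVC, set P = MC on the rising branch: y = 12.
At P = ¥3 < min AVC = ¥16, price no longer covers variable cost at any output, so the firm shuts down: y = 0.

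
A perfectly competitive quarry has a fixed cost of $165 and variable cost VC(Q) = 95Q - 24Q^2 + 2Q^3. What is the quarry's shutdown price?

$23 per unit

Short-run supply begins at min AVC. From VC = 95Q - 24Q^2 + 2Q^3, AVC = 95 - 24Q + 2Q^2.
dAVC/dQ = -24 + 4Q = 0 gives Q = 6. min AVC = 95 - 24·6 + 2·6^2 = 23.
The firm shuts down for any P below $23.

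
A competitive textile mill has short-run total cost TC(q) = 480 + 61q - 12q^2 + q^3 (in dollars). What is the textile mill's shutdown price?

The firm shuts down when price falls below the minimum of average variable cost. AVC = VC/q = 61 - 12q + q^2.
At the minimum of AVC, MC = AVC. MC = 61 - 24q + 3q^2; setting MC = AVC gives 2q^2 - 12q = 0, so q = 6. min AVC = 25.
For P < $25 the firm produces nothing.

$25 per unit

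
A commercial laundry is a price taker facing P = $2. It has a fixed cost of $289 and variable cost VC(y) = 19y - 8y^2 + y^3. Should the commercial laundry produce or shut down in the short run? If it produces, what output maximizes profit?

Shut down

From TC, MC = TC'(y) = 19 - 16y + 3y^2 and AVC = VC/y = 19 - 8y + y^2.
The AVC parabola has its vertex at y = 8/2 = 4, where AVC = 19 - 8·4 + 4^2 = $3.
Since P = $2 < min AVC = $3, price fails to cover variable cost at any output.
Best response: produce nothing and absorb the $289 fixed cost.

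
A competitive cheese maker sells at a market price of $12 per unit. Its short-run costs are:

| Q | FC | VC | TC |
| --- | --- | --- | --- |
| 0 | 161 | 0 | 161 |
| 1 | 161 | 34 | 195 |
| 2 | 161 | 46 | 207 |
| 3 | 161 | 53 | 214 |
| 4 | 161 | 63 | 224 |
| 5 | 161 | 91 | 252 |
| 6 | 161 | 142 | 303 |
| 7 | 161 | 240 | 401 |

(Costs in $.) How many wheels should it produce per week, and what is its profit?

Profit at each row (π = 12Q − TC): Q=0: -161; Q=1: -183; Q=2: -183; Q=3: -178; Q=4: -176; Q=5: -192; Q=6: -231; Q=7: -317.
Profit is highest at Q = 0. Equivalently, the lowest AVC in the table is 63/4 ≈ $15.75 at Q = 4, and P = $12 falls below it — price never covers variable cost, so the firm shuts down and loses only its fixed cost.

Q = 0 (shut down); profit = -$161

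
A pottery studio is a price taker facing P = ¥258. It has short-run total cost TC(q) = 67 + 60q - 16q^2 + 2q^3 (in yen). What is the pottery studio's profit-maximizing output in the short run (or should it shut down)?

Produce at q = 9

Variable cost is VC = 60q - 16q^2 + 2q^3, so AVC = VC/q = 60 - 16q + 2q^2 and MC = dTC/dq = 60 - 32q + 6q^2.
AVC hits its minimum where MC = AVC, at q = 4, giving min AVC = 60 - 16·4 + 2·4^2 = ¥28.
Since P = ¥258 ≥ min AVC = ¥28, price covers variable cost and the firm should produce.
Set P = MC: 258 = 60 - 32q + 6q^2 → -198 - 32q + 6q^2 = 0. The roots are q = -11/3 and q = 9; the profit-maximizing output is on the rising part of MC, so q* = 9.
Check: AVC at q = 9 is ¥78 ≤ P, so revenue covers variable cost.
Profit = P·q − TC = 258·9 − 769 = ¥1553.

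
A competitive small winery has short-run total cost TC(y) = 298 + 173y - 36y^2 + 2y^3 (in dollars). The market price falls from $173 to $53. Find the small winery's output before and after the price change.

Output falls from 12 to 10

MC = 173 - 72y + 6y^2; the shutdown threshold is min AVC = $11 (at y = 9).
At P = $173 ≥ min AVC, set P = MC on the rising branch: y = 12.
At P = $53 ≥ min AVC, set P = MC: y = 10. The firm stays open but cuts output.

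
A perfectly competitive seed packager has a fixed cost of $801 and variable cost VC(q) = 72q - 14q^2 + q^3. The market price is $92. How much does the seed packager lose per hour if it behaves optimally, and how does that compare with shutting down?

AVC = 72 - 14q + q^2; min AVC = $23 at q = 7. Since P = $92 ≥ min AVC, the firm produces.
MC = 72 - 28q + 3q^2. Setting P = MC and taking the root on the rising branch gives q* = 10.
TR = 92·10 = 920. TC = 801 + 320 = 1121. Profit = 920 − 1121 = -$201.
That loss of $201 beats the $801 the firm would lose by shutting down; producing recovers $600 of fixed cost.

Profit = -$201 at q = 10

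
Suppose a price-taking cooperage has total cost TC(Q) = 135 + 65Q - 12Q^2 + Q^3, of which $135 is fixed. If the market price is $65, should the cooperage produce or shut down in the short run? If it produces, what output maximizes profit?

From TC, MC = TC'(Q) = 65 - 24Q + 3Q^2 and AVC = VC/Q = 65 - 12Q + Q^2.
AVC is minimized where dAVC/dQ = -12 + 2Q = 0, at Q = 6; min AVC = 65 - 12·6 + 6^2 = $29.
Since P = $65 ≥ min AVC = $29, price covers variable cost and the firm should produce.
Set P = MC: 65 = 65 - 24Q + 3Q^2 → -24Q + 3Q^2 = 0. The roots are Q = 0 and Q = 8; the profit-maximizing output is on the rising part of MC, so Q* = 8.
Check: AVC at Q = 8 is $33 ≤ P, so revenue covers variable cost.
Profit = P·Q − TC = 65·8 − 399 = $121.

Produce at Q = 8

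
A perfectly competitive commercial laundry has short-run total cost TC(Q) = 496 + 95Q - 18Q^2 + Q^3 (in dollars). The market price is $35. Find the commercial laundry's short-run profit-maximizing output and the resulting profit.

Profit = -$296 at Q = 10

AVC = 95 - 18Q + Q^2; min AVC = $14 at Q = 9. Since P = $35 ≥ min AVC, the firm produces.
With MC = 95 - 36Q + 3Q^2, P = MC on the upward-sloping part at Q* = 10.
TR = 35·10 = 350. TC = 496 + 150 = 646. Profit = 350 − 646 = -$296.
By producing, the firm covers all variable cost plus $200 of fixed cost; shutting down would lose the full $496.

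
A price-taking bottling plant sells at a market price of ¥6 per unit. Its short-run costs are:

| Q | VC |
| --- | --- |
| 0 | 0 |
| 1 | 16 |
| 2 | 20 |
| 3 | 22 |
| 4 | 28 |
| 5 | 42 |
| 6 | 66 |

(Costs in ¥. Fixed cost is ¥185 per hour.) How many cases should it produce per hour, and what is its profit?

Q = 0 (shut down); profit = -¥185

Tabulate TR − TC: Q=0: -185; Q=1: -195; Q=2: -193; Q=3: -189; Q=4: -189; Q=5: -197; Q=6: -215.
Profit is highest at Q = 0. Equivalently, the lowest AVC in the table is 28/4 ≈ ¥7 at Q = 4, and P = ¥6 falls below it — price never covers variable cost, so the firm shuts down and loses only its fixed cost.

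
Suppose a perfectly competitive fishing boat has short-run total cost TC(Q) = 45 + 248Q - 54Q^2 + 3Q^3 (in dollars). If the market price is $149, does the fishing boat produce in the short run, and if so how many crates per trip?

Variable cost is VC = 248Q - 54Q^2 + 3Q^3, so AVC = VC/Q = 248 - 54Q + 3Q^2 and MC = dTC/dQ = 248 - 108Q + 9Q^2.
The AVC parabola has its vertex at Q = 54/6 = 9, where AVC = 248 - 54·9 + 3·9^2 = $5.
P = $149 exceeds min AVC = $5, so the firm stays open.
Set P = MC: 149 = 248 - 108Q + 9Q^2 → 99 - 108Q + 9Q^2 = 0. The roots are Q = 1 and Q = 11; the profit-maximizing output is on the rising part of MC, so Q* = 11.
Check: AVC at Q = 11 is $17 ≤ P, so revenue covers variable cost.
Profit = P·Q − TC = 149·11 − 232 = $1407.

Produce at Q = 11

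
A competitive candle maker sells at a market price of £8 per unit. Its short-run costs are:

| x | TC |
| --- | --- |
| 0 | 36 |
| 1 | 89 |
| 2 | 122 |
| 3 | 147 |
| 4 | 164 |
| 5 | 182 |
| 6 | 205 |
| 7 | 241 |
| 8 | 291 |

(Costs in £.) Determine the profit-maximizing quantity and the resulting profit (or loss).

x = 0 (shut down); profit = -£36

Profit at each row (π = 8x − TC): x=0: -36; x=1: -81; x=2: -106; x=3: -123; x=4: -132; x=5: -142; x=6: -157; x=7: -185; x=8: -227.
Profit is highest at x = 0. Equivalently, the lowest AVC in the table is 169/6 ≈ £28.17 at x = 6, and P = £8 falls below it — price never covers variable cost, so the firm shuts down and loses only its fixed cost.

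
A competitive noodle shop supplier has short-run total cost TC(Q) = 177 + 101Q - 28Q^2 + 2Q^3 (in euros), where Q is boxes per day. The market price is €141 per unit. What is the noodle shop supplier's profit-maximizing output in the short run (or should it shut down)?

From TC, MC = TC'(Q) = 101 - 56Q + 6Q^2 and AVC = VC/Q = 101 - 28Q + 2Q^2.
The AVC parabola has its vertex at Q = 28/4 = 7, where AVC = 101 - 28·7 + 2·7^2 = €3.
Since P = €141 ≥ min AVC = €3, price covers variable cost and the firm should produce.
Set P = MC: 141 = 101 - 56Q + 6Q^2 → -40 - 56Q + 6Q^2 = 0. The roots are Q = -2/3 and Q = 10; the profit-maximizing output is on the rising part of MC, so Q* = 10.
Check: AVC at Q = 10 is €21 ≤ P, so revenue covers variable cost.
Profit = P·Q − TC = 141·10 − 387 = €1023.

Produce at Q = 10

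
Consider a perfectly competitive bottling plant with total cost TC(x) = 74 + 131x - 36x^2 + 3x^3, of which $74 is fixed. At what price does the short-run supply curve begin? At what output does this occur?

$23 per unit, at x = 6

Short-run supply begins at min AVC. From VC = 131x - 36x^2 + 3x^3, AVC = 131 - 36x + 3x^2.
At the minimum of AVC, MC = AVC. MC = 131 - 72x + 9x^2; setting MC = AVC gives 6x^2 - 36x = 0, so x = 6. min AVC = 23.
So the shutdown price is $23.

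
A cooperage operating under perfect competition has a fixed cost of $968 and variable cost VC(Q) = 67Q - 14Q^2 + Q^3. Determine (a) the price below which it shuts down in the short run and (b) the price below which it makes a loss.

AVC = 67 - 14Q + Q^2; minimized at Q = 7, giving min AVC = $18. That is the shutdown price.
ATC = 968/Q + 67 - 14Q + Q^2. Setting dATC/dQ = −968/Q^2 − 14 + 2Q = 0 gives Q = 11 (since 2·11^3 − 14·11^2 = 968).
min ATC = 968/11 + 67 − 14·11 + 11^2 = $122. That is the break-even price.
For $18 ≤ P < $122 the firm produces at a loss; below $18 it shuts down.

Shutdown price = $18; break-even price = $122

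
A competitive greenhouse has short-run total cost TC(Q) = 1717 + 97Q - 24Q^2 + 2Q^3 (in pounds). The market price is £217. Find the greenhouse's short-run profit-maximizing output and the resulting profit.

Profit = -£117 at Q = 10

AVC = 97 - 24Q + 2Q^2 has its minimum £25 at Q = 6; price £217 clears that bar, so the firm operates.
With MC = 97 - 48Q + 6Q^2, P = MC on the upward-sloping part at Q* = 10.
TR = 217·10 = 2170. TC = 1717 + 570 = 2287. Profit = 2170 − 2287 = -£117.
That loss of £117 beats the £1717 the firm would lose by shutting down; producing recovers £1600 of fixed cost.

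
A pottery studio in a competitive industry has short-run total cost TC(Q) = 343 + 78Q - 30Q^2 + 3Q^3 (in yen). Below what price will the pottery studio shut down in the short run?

¥3 per unit

The firm shuts down when price falls below the minimum of average variable cost. AVC = VC/Q = 78 - 30Q + 3Q^2.
dAVC/dQ = -30 + 6Q = 0 gives Q = 5. min AVC = 78 - 30·5 + 3·5^2 = 3.
So the shutdown price is ¥3.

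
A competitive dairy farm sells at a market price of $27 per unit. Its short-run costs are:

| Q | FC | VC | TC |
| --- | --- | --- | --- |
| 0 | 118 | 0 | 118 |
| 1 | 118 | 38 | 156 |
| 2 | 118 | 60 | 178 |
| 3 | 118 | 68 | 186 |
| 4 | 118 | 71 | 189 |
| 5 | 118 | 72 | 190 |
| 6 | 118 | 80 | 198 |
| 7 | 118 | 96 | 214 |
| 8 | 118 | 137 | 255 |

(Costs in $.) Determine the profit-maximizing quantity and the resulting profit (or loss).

Profit at each row (π = 27Q − TC): Q=0: -118; Q=1: -129; Q=2: -124; Q=3: -105; Q=4: -81; Q=5: -55; Q=6: -36; Q=7: -25; Q=8: -39.
Profit is maximized at Q = 7. AVC there is 96/7 = $13.71 ≤ P, so producing beats shutting down (which would give -$118).

Q = 7; profit = -$25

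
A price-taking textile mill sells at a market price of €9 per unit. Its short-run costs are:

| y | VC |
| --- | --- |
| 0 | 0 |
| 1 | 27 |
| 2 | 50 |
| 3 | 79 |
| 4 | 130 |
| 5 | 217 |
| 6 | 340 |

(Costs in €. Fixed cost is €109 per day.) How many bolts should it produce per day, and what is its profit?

Profit at each row (π = 9y − TC): y=0: -109; y=1: -127; y=2: -141; y=3: -161; y=4: -203; y=5: -281; y=6: -395.
Profit is highest at y = 0. Equivalently, the lowest AVC in the table is 50/2 ≈ €25 at y = 2, and P = €9 falls below it — price never covers variable cost, so the firm shuts down and loses only its fixed cost.

y = 0 (shut down); profit = -€109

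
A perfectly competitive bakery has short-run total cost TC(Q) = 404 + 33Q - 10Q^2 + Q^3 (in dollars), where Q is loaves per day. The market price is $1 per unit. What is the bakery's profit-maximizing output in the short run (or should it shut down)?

Strip out fixed cost: VC = 33Q - 10Q^2 + Q^3. Then AVC = 33 - 10Q + Q^2 and MC = 33 - 20Q + 3Q^2.
The AVC parabola has its vertex at Q = 10/2 = 5, where AVC = 33 - 10·5 + 5^2 = $8.
With P < min AVC ($1 < $8), every unit sold adds to the loss.
The firm minimizes its loss by shutting down and losing only its fixed cost of $404.

Shut down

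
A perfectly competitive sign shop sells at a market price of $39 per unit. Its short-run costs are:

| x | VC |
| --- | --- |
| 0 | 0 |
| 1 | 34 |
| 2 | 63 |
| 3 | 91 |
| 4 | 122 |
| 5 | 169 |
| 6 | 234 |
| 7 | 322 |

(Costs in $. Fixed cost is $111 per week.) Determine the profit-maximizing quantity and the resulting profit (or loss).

Compute π = P·x − TC at each output: x=0: -111; x=1: -106; x=2: -96; x=3: -85; x=4: -77; x=5: -85; x=6: -111; x=7: -160.
Profit is maximized at x = 4. AVC there is 122/4 = $30.50 ≤ P, so producing beats shutting down (which would give -$111).

x = 4; profit = -$77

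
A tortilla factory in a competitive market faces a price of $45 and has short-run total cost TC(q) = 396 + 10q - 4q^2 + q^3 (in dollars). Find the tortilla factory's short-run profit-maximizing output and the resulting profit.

Profit = -$246 at q = 5

AVC = 10 - 4q + q^2 has its minimum $6 at q = 2; price $45 clears that bar, so the firm operates.
With MC = 10 - 8q + 3q^2, P = MC on the upward-sloping part at q* = 5.
TR = 45·5 = 225. TC = 396 + 75 = 471. Profit = 225 − 471 = -$246.
By producing, the firm covers all variable cost plus $150 of fixed cost; shutting down would lose the full $396.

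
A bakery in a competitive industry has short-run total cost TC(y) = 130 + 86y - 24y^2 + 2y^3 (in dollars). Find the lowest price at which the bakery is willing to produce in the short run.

$14 per unit

The firm shuts down when price falls below the minimum of average variable cost. AVC = VC/y = 86 - 24y + 2y^2.
At the minimum of AVC, MC = AVC. MC = 86 - 48y + 6y^2; setting MC = AVC gives 4y^2 - 24y = 0, so y = 6. min AVC = 14.
For P < $14 the firm produces nothing.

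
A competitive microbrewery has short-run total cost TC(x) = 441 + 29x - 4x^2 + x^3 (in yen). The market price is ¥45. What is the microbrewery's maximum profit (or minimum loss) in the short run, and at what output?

AVC = 29 - 4x + x^2 has its minimum ¥25 at x = 2; price ¥45 clears that bar, so the firm operates.
MC = 29 - 8x + 3x^2. Setting P = MC and taking the root on the rising branch gives x* = 4.
TR = 45·4 = 180. TC = 441 + 116 = 557. Profit = 180 − 557 = -¥377.
By producing, the firm covers all variable cost plus ¥64 of fixed cost; shutting down would lose the full ¥441.

Profit = -¥377 at x = 4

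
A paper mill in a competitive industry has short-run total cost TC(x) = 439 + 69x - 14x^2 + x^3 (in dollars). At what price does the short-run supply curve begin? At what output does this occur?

Short-run supply begins at min AVC. From VC = 69x - 14x^2 + x^3, AVC = 69 - 14x + x^2.
At the minimum of AVC, MC = AVC. MC = 69 - 28x + 3x^2; setting MC = AVC gives 2x^2 - 14x = 0, so x = 7. min AVC = 20.
So the shutdown price is $20.

$20 per unit, at x = 7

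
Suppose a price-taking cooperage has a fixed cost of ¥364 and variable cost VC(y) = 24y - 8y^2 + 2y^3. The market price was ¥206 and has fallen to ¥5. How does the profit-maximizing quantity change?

MC = 24 - 16y + 6y^2; the shutdown threshold is min AVC = ¥16 (at y = 2).
With P = ¥206 above the shutdown price, P = MC gives y = 7.
At P = ¥5 < min AVC = ¥16, price no longer covers variable cost at any output, so the firm shuts down: y = 0.

Output falls from 7 to 0 (the firm shuts down)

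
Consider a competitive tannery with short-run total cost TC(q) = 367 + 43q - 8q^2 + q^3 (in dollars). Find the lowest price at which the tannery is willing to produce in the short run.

The shutdown price is the minimum of AVC. VC = 43q - 8q^2 + q^3, so AVC = 43 - 8q + q^2.
dAVC/dq = -8 + 2q = 0 gives q = 4. min AVC = 43 - 8·4 + 4^2 = 27.
So the shutdown price is $27.

$27 per unit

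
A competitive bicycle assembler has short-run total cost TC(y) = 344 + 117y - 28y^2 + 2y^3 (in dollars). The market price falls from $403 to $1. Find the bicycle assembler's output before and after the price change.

AVC = 117 - 28y + 2y^2, minimized at y = 7 where min AVC = $19. MC = 117 - 56y + 6y^2.
With P = $403 above the shutdown price, P = MC gives y = 13.
At P = $1 < min AVC = $19, price no longer covers variable cost at any output, so the firm shuts down: y = 0.

Output falls from 13 to 0 (the firm shuts down)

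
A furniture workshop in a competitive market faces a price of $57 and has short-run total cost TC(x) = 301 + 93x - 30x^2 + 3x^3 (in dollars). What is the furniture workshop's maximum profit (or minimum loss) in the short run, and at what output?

Profit = -$85 at x = 6

AVC = 93 - 30x + 3x^2; min AVC = $18 at x = 5. Since P = $57 ≥ min AVC, the firm produces.
With MC = 93 - 60x + 9x^2, P = MC on the upward-sloping part at x* = 6.
TR = 57·6 = 342. TC = 301 + 126 = 427. Profit = 342 − 427 = -$85.
Shutting down would mean losing the fixed cost of $301, so operating at a loss of $85 is better by $216.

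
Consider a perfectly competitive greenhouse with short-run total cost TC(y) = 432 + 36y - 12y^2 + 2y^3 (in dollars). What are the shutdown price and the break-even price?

Shutdown price = $18; break-even price = $108

AVC = 36 - 12y + 2y^2; minimized at y = 3, giving min AVC = $18. That is the shutdown price.
ATC = 432/y + 36 - 12y + 2y^2. Setting dATC/dy = −432/y^2 − 12 + 4y = 0 gives y = 6 (since 4·6^3 − 12·6^2 = 432).
min ATC = 432/6 + 36 − 12·6 + 2·6^2 = $108. That is the break-even price.
Between these two prices the firm operates at a loss; above $108 it earns a profit.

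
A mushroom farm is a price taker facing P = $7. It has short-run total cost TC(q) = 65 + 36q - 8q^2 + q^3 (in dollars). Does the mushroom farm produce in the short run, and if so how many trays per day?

Shut down

Variable cost is VC = 36q - 8q^2 + q^3, so AVC = VC/q = 36 - 8q + q^2 and MC = dTC/dq = 36 - 16q + 3q^2.
AVC hits its minimum where MC = AVC, at q = 4, giving min AVC = 36 - 8·4 + 4^2 = $20.
Since P = $7 < min AVC = $20, price fails to cover variable cost at any output.
Best response: produce nothing and absorb the $65 fixed cost.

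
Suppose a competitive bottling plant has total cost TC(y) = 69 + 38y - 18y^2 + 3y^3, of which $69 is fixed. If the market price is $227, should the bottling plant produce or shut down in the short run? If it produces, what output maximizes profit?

Variable cost is VC = 38y - 18y^2 + 3y^3, so AVC = VC/y = 38 - 18y + 3y^2 and MC = dTC/dy = 38 - 36y + 9y^2.
The AVC parabola has its vertex at y = 18/6 = 3, where AVC = 38 - 18·3 + 3·3^2 = $11.
Since P = $227 ≥ min AVC = $11, price covers variable cost and the firm should produce.
Set P = MC: 227 = 38 - 36y + 9y^2 → -189 - 36y + 9y^2 = 0. The roots are y = -3 and y = 7; the profit-maximizing output is on the rising part of MC, so y* = 7.
Check: AVC at y = 7 is $59 ≤ P, so revenue covers variable cost.
Profit = P·y − TC = 227·7 − 482 = $1107.

Produce at y = 7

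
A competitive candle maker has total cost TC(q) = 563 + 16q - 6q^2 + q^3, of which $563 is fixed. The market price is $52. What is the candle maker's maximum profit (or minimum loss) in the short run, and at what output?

AVC = 16 - 6q + q^2 has its minimum $7 at q = 3; price $52 clears that bar, so the firm operates.
MC = 16 - 12q + 3q^2. Setting P = MC and taking the root on the rising branch gives q* = 6.
TR = 52·6 = 312. TC = 563 + 96 = 659. Profit = 312 − 659 = -$347.
By producing, the firm covers all variable cost plus $216 of fixed cost; shutting down would lose the full $563.

Profit = -$347 at q = 6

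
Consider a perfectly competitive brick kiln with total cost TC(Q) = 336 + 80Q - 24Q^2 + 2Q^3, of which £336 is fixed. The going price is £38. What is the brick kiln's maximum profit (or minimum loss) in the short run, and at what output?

Profit = -£140 at Q = 7

AVC = 80 - 24Q + 2Q^2 has its minimum £8 at Q = 6; price £38 clears that bar, so the firm operates.
With MC = 80 - 48Q + 6Q^2, P = MC on the upward-sloping part at Q* = 7.
TR = 38·7 = 266. TC = 336 + 70 = 406. Profit = 266 − 406 = -£140.
That loss of £140 beats the £336 the firm would lose by shutting down; producing recovers £196 of fixed cost.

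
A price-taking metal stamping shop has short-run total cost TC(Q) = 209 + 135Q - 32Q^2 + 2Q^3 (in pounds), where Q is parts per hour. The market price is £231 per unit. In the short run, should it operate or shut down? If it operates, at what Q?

Produce at Q = 12

From TC, MC = TC'(Q) = 135 - 64Q + 6Q^2 and AVC = VC/Q = 135 - 32Q + 2Q^2.
The AVC parabola has its vertex at Q = 32/4 = 8, where AVC = 135 - 32·8 + 2·8^2 = £7.
P = £231 exceeds min AVC = £7, so the firm stays open.
Set P = MC: 231 = 135 - 64Q + 6Q^2 → -96 - 64Q + 6Q^2 = 0. The roots are Q = -4/3 and Q = 12; the profit-maximizing output is on the rising part of MC, so Q* = 12.
Check: AVC at Q = 12 is £39 ≤ P, so revenue covers variable cost.
Profit = P·Q − TC = 231·12 − 677 = £2095.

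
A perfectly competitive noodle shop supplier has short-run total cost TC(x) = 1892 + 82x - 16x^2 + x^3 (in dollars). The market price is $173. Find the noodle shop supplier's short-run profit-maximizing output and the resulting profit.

AVC = 82 - 16x + x^2 has its minimum $18 at x = 8; price $173 clears that bar, so the firm operates.
MC = 82 - 32x + 3x^2. Setting P = MC and taking the root on the rising branch gives x* = 13.
TR = 173·13 = 2249. TC = 1892 + 559 = 2451. Profit = 2249 − 2451 = -$202.
By producing, the firm covers all variable cost plus $1690 of fixed cost; shutting down would lose the full $1892.

Profit = -$202 at x = 13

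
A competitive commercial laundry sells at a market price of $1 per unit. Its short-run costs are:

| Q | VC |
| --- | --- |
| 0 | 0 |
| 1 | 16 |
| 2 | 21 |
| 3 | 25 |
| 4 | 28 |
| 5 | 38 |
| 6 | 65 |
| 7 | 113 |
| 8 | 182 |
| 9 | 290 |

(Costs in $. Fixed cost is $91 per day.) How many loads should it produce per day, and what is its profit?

Compute π = P·Q − TC at each output: Q=0: -91; Q=1: -106; Q=2: -110; Q=3: -113; Q=4: -115; Q=5: -124; Q=6: -150; Q=7: -197; Q=8: -265; Q=9: -372.
Profit is highest at Q = 0. Equivalently, the lowest AVC in the table is 28/4 ≈ $7 at Q = 4, and P = $1 falls below it — price never covers variable cost, so the firm shuts down and loses only its fixed cost.

Q = 0 (shut down); profit = -$91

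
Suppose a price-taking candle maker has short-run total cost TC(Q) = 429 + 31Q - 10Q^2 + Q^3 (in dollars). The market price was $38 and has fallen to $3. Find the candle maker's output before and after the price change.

Output falls from 7 to 0 (the firm shuts down)

MC = 31 - 20Q + 3Q^2; the shutdown threshold is min AVC = $6 (at Q = 5).
With P = $38 above the shutdown price, P = MC gives Q = 7.
At P = $3 < min AVC = $6, price no longer covers variable cost at any output, so the firm shuts down: Q = 0.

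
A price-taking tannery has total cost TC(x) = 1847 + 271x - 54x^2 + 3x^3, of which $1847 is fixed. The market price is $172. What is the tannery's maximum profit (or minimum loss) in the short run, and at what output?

AVC = 271 - 54x + 3x^2 has its minimum $28 at x = 9; price $172 clears that bar, so the firm operates.
With MC = 271 - 108x + 9x^2, P = MC on the upward-sloping part at x* = 11.
TR = 172·11 = 1892. TC = 1847 + 440 = 2287. Profit = 1892 − 2287 = -$395.
That loss of $395 beats the $1847 the firm would lose by shutting down; producing recovers $1452 of fixed cost.

Profit = -$395 at x = 11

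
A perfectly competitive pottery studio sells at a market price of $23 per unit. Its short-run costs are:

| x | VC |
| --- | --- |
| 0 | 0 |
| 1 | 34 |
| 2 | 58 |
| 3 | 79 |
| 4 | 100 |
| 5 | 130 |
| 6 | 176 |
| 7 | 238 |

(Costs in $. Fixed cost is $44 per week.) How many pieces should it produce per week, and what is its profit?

x = 0 (shut down); profit = -$44

Compute π = P·x − TC at each output: x=0: -44; x=1: -55; x=2: -56; x=3: -54; x=4: -52; x=5: -59; x=6: -82; x=7: -121.
Profit is highest at x = 0. Equivalently, the lowest AVC in the table is 100/4 ≈ $25 at x = 4, and P = $23 falls below it — price never covers variable cost, so the firm shuts down and loses only its fixed cost.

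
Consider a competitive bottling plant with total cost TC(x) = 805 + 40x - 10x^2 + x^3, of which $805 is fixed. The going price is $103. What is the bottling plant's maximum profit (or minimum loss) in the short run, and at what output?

Profit = -$157 at x = 9

AVC = 40 - 10x + x^2 has its minimum $15 at x = 5; price $103 clears that bar, so the firm operates.
With MC = 40 - 20x + 3x^2, P = MC on the upward-sloping part at x* = 9.
TR = 103·9 = 927. TC = 805 + 279 = 1084. Profit = 927 − 1084 = -$157.
That loss of $157 beats the $805 the firm would lose by shutting down; producing recovers $648 of fixed cost.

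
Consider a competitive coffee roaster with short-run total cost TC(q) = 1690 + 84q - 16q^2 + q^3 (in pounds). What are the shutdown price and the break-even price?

Shutdown price = min AVC. AVC = 84 - 16q + q^2, with vertex at q = 8 and minimum £20.
ATC = 1690/q + 84 - 16q + q^2. Setting dATC/dq = −1690/q^2 − 16 + 2q = 0 gives q = 13 (since 2·13^3 − 16·13^2 = 1690).
min ATC = 1690/13 + 84 − 16·13 + 13^2 = £175. That is the break-even price.
Between these two prices the firm operates at a loss; above £175 it earns a profit.

Shutdown price = £20; break-even price = £175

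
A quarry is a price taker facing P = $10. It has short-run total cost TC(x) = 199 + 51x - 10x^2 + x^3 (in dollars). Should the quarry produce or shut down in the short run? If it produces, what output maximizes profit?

Shut down

Variable cost is VC = 51x - 10x^2 + x^3, so AVC = VC/x = 51 - 10x + x^2 and MC = dTC/dx = 51 - 20x + 3x^2.
AVC is minimized where dAVC/dx = -10 + 2x = 0, at x = 5; min AVC = 51 - 10·5 + 5^2 = $26.
With P < min AVC ($10 < $26), every unit sold adds to the loss.
Shutting down limits the loss to fixed cost, $199.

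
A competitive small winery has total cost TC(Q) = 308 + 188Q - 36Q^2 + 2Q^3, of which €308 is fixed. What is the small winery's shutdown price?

€26 per unit

The firm shuts down when price falls below the minimum of average variable cost. AVC = VC/Q = 188 - 36Q + 2Q^2.
At the minimum of AVC, MC = AVC. MC = 188 - 72Q + 6Q^2; setting MC = AVC gives 4Q^2 - 36Q = 0, so Q = 9. min AVC = 26.
For P < €26 the firm produces nothing.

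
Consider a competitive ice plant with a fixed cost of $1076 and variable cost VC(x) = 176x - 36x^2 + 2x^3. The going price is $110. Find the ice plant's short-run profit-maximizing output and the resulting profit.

AVC = 176 - 36x + 2x^2; min AVC = $14 at x = 9. Since P = $110 ≥ min AVC, the firm produces.
With MC = 176 - 72x + 6x^2, P = MC on the upward-sloping part at x* = 11.
TR = 110·11 = 1210. TC = 1076 + 242 = 1318. Profit = 1210 − 1318 = -$108.
That loss of $108 beats the $1076 the firm would lose by shutting down; producing recovers $968 of fixed cost.

Profit = -$108 at x = 11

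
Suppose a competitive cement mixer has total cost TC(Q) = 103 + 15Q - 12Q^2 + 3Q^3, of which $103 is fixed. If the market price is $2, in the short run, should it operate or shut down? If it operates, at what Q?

Shut down

From TC, MC = TC'(Q) = 15 - 24Q + 9Q^2 and AVC = VC/Q = 15 - 12Q + 3Q^2.
AVC is minimized where dAVC/dQ = -12 + 6Q = 0, at Q = 2; min AVC = 15 - 12·2 + 3·2^2 = $3.
P = $2 lies below min AVC = $3; no output level covers variable cost.
The firm minimizes its loss by shutting down and losing only its fixed cost of $103.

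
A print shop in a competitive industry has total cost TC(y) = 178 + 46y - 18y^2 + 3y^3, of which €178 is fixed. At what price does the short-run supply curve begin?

€19 per unit

The firm shuts down when price falls below the minimum of average variable cost. AVC = VC/y = 46 - 18y + 3y^2.
dAVC/dy = -18 + 6y = 0 gives y = 3. min AVC = 46 - 18·3 + 3·3^2 = 19.
So the shutdown price is €19.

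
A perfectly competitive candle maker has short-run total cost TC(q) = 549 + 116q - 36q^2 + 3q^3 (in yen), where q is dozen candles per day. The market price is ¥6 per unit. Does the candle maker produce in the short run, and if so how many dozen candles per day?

Shut down

Strip out fixed cost: VC = 116q - 36q^2 + 3q^3. Then AVC = 116 - 36q + 3q^2 and MC = 116 - 72q + 9q^2.
AVC hits its minimum where MC = AVC, at q = 6, giving min AVC = 116 - 36·6 + 3·6^2 = ¥8.
P = ¥6 lies below min AVC = ¥8; no output level covers variable cost.
The firm minimizes its loss by shutting down and losing only its fixed cost of ¥549.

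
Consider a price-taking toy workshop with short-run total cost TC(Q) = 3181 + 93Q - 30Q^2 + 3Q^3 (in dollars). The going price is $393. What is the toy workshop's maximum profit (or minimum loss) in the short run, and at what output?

Profit = -$181 at Q = 10

AVC = 93 - 30Q + 3Q^2 has its minimum $18 at Q = 5; price $393 clears that bar, so the firm operates.
With MC = 93 - 60Q + 9Q^2, P = MC on the upward-sloping part at Q* = 10.
TR = 393·10 = 3930. TC = 3181 + 930 = 4111. Profit = 3930 − 4111 = -$181.
By producing, the firm covers all variable cost plus $3000 of fixed cost; shutting down would lose the full $3181.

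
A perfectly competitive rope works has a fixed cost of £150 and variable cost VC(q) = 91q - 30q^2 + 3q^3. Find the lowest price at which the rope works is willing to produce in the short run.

The firm shuts down when price falls below the minimum of average variable cost. AVC = VC/q = 91 - 30q + 3q^2.
At the minimum of AVC, MC = AVC. MC = 91 - 60q + 9q^2; setting MC = AVC gives 6q^2 - 30q = 0, so q = 5. min AVC = 16.
So the shutdown price is £16.

£16 per unit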